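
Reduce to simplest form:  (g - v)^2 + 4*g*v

(g + v)^2

Expanding gives g^2 + 2*g*v + v^2, a perfect square.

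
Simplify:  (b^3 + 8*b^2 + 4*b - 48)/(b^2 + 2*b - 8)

Factor: b^3 + 8*b^2 + 4*b - 48 = (b + 4)*(b - 2)*(b + 6);  b^2 + 2*b - 8 = (b + 4)*(b - 2)
Cancel the common factors (b + 4), (b - 2).

b + 6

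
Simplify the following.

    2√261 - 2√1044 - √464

2√261 = 6*√29; 2√1044 = 12*√29; √464 = 4*√29
Combine: (6 - 12 - 4)·√29 = -10*√29

-10*√29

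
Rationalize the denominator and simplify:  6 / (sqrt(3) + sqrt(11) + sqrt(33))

(-150*sqrt(11) - 246*sqrt(3) + 396 + 114*sqrt(33))/229

Group as (sqrt(11) + sqrt(33)) + sqrt(3); multiply by (sqrt(11) + sqrt(33)) - sqrt(3), then rationalise the remaining surd.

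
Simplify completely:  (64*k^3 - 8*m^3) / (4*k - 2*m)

16*k^2 + 8*k*m + 4*m^2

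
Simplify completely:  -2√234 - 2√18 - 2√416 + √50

-14*√26 - √2

2√234 = 6*√26; 2√18 = 6*√2; 2√416 = 8*√26; √50 = 5*√2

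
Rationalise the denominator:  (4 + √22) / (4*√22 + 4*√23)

(-22 - 4*√22 + 4*√23 + √506)/4

Multiply numerator and denominator by -4*√23 + 4*√22.
Denominator becomes -16; numerator becomes -4*√506 - 16*√23 + 16*√22 + 88.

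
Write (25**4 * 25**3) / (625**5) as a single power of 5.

5**(-6)

25**4 = 5**8; 25**3 = 5**6; 625**5 = 5**20
Combine exponents: 5**(-6)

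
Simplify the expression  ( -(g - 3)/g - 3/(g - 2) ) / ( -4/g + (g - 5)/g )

(-g^2 + 2*g - 6)/(g^2 - 11*g + 18)

Numerator: -(g - 3)/g - 3/(g - 2) = (-g^2 + 2*g - 6)/(g^2 - 2*g)
Denominator: -4/g + (g - 5)/g = (g - 9)/g
Divide: ((-g^2 + 2*g - 6)/(g^2 - 2*g)) · (g/(g - 9)) = (-g^2 + 2*g - 6)/(g^2 - 11*g + 18)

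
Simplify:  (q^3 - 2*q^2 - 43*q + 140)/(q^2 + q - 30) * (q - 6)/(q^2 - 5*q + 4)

Factor: q^3 - 2*q^2 - 43*q + 140 = (q - 4)*(q - 5)*(q + 7);  q^2 + q - 30 = (q - 5)*(q + 6);  q^2 - 5*q + 4 = (q - 4)*(q - 1)
Cancel the common factors (q - 4), (q - 5).

(q^2 + q - 42)/(q^2 + 5*q - 6)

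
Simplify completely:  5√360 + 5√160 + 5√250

75*√10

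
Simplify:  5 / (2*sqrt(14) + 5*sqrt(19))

(-10*sqrt(14) + 25*sqrt(19))/419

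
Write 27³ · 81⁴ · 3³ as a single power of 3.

3^28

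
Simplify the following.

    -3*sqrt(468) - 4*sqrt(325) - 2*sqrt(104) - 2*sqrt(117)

3*sqrt(468) = 18*sqrt(13); 4*sqrt(325) = 20*sqrt(13); 2*sqrt(104) = 4*sqrt(26); 2*sqrt(117) = 6*sqrt(13)

-44*sqrt(13) - 4*sqrt(26)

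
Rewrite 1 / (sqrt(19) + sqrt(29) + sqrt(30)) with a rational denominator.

(-sqrt(16530) + 9*sqrt(30) + 10*sqrt(29) + 20*sqrt(19))/940

Group as (sqrt(19) + sqrt(30)) + sqrt(29); multiply by (sqrt(19) + sqrt(30)) - sqrt(29), then rationalise the remaining surd.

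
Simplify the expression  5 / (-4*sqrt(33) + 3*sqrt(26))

Multiply numerator and denominator by 3*sqrt(26) + 4*sqrt(33).
Denominator becomes -294; numerator becomes 15*sqrt(26) + 20*sqrt(33).

(-20*sqrt(33) - 15*sqrt(26))/294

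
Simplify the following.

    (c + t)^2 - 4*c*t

Expand the square and combine the 4*c*t term.

(c - t)^2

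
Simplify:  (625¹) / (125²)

5^(-2)

625¹ = 5^4; 125² = 5^6
Combine exponents: 5^(-2)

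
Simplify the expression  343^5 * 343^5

343^5 = 7^15; 343^5 = 7^15
Combine exponents: 7^30

7^30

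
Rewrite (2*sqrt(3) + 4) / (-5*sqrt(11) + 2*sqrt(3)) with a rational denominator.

Multiply numerator and denominator by 2*sqrt(3) + 5*sqrt(11).
Denominator becomes -263; numerator becomes 12 + 8*sqrt(3) + 10*sqrt(33) + 20*sqrt(11).

(-20*sqrt(11) - 10*sqrt(33) - 8*sqrt(3) - 12)/263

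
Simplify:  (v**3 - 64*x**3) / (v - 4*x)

Factor as (a-b)(a**2+ab+b**2) with a=v, b=(4*x).

v**2 + 4*v*x + 16*x**2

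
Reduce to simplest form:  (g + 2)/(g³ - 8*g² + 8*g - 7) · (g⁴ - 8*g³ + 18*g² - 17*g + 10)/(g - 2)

(g² - 3*g - 10)/(g - 7)

Factor: g³ - 8*g² + 8*g - 7 = (g - 7)·(g² - g + 1);  g⁴ - 8*g³ + 18*g² - 17*g + 10 = (g - 2)·(g - 5)·(g² - g + 1)
Cancel the common factors (g² - g + 1), (g - 2).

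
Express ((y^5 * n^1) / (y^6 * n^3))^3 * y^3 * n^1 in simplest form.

Inside the bracket: (y^-1) * (n^-2)
Raise to the power 3: (y^-3) * (n^-6)
Multiply by y^3 * n^1: add exponents.

n^(-5)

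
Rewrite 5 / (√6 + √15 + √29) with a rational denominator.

(-15*√290 - 20*√29 + 50*√15 + 95*√6)/148

Group as (√15 + √29) + √6; multiply by (√15 + √29) - √6, then rationalise the remaining surd.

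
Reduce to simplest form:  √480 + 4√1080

28*√30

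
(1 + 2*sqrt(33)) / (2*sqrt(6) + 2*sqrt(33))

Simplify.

(-6*sqrt(22) - sqrt(6) + sqrt(33) + 66)/54

Multiply numerator and denominator by -2*sqrt(6) + 2*sqrt(33).
Denominator becomes 108; numerator becomes -12*sqrt(22) - 2*sqrt(6) + 2*sqrt(33) + 132.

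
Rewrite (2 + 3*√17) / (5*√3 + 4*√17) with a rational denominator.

(-15*√51 - 10*√3 + 8*√17 + 204)/197

Multiply numerator and denominator by -5*√3 + 4*√17.
Denominator becomes 197; numerator becomes -15*√51 - 10*√3 + 8*√17 + 204.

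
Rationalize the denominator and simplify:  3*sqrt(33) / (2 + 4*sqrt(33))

(-3*sqrt(33) + 198)/262

Multiply numerator and denominator by -4*sqrt(33) + 2.
Denominator becomes -524; numerator becomes -396 + 6*sqrt(33).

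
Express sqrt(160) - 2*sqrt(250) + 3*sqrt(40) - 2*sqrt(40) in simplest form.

sqrt(160) = 4*sqrt(10); 2*sqrt(250) = 10*sqrt(10); 3*sqrt(40) = 6*sqrt(10); 2*sqrt(40) = 4*sqrt(10)
Combine: (4 - 10 + 6 - 4)·sqrt(10) = -4*sqrt(10)

-4*sqrt(10)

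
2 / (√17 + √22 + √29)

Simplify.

Group as (√22 + √29) + √17; multiply by (√22 + √29) - √17, then rationalise the remaining surd.

(-√10846 + 5*√29 + 12*√22 + 17*√17)/349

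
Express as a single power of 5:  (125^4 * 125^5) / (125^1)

125^4 = 5^12; 125^5 = 5^15; 125^1 = 5^3
Combine exponents: 5^24

5^24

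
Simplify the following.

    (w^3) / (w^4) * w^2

w

Quotient: (w^-1)
Multiply by w^2: add exponents.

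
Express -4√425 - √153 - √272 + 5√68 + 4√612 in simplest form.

7*√17

4√425 = 20*√17; √153 = 3*√17; √272 = 4*√17; 5√68 = 10*√17; 4√612 = 24*√17
Combine: (-20 - 3 - 4 + 10 + 24)·√17 = 7*√17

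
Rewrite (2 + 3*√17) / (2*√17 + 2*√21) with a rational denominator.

Multiply numerator and denominator by -2*√21 + 2*√17.
Denominator becomes -16; numerator becomes -6*√357 - 4*√21 + 4*√17 + 102.

(-51 - 2*√17 + 2*√21 + 3*√357)/8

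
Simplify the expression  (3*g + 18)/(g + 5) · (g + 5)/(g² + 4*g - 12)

Factor: 3*g + 18 = 3·(g + 6);  g² + 4*g - 12 = (g + 6)·(g - 2)
Cancel the common factors (g + 5), (g + 6).

3/(g - 2)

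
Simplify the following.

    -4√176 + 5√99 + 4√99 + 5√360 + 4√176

4√176 = 16*√11; 5√99 = 15*√11; 4√99 = 12*√11; 5√360 = 30*√10; 4√176 = 16*√11

27*√11 + 30*√10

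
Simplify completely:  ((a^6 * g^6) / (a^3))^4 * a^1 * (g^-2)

a^13*g^22

Inside the bracket: a^3 * g^6
Raise to the power 4: a^12 * g^24
Multiply by a^1 * (g^-2): add exponents.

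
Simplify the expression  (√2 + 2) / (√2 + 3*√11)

(-2*√2 - 2 + 3*√22 + 6*√11)/97

Multiply numerator and denominator by -3*√11 + √2.
Denominator becomes -97; numerator becomes -6*√11 - 3*√22 + 2 + 2*√2.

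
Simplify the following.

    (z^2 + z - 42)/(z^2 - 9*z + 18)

Factor: z^2 + z - 42 = (z + 7)*(z - 6);  z^2 - 9*z + 18 = (z - 6)*(z - 3)
Cancel the common factor (z - 6).

(z + 7)/(z - 3)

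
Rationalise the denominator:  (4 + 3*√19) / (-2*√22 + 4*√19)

(4*√22 + 8*√19 + 3*√418 + 114)/108

Multiply numerator and denominator by 2*√22 + 4*√19.
Denominator becomes 216; numerator becomes 8*√22 + 16*√19 + 6*√418 + 228.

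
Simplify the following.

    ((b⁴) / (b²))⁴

b⁸

Inside the bracket: b²
Raise to the power 4: b⁸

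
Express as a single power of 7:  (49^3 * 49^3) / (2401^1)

7^8

49^3 = 7^6; 49^3 = 7^6; 2401^1 = 7^4
Combine exponents: 7^8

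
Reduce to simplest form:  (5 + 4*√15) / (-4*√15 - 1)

(-235 - 16*√15)/239

Multiply numerator and denominator by -1 + 4*√15.
Denominator becomes -239; numerator becomes 16*√15 + 235.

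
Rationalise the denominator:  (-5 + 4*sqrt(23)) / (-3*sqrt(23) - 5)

(-43 + 5*sqrt(23))/26

Multiply numerator and denominator by -5 + 3*sqrt(23).
Denominator becomes -182; numerator becomes -35*sqrt(23) + 301.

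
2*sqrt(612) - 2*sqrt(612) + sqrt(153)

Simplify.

3*sqrt(17)

2*sqrt(612) = 12*sqrt(17); 2*sqrt(612) = 12*sqrt(17); sqrt(153) = 3*sqrt(17)
Combine: (12 - 12 + 3)·sqrt(17) = 3*sqrt(17)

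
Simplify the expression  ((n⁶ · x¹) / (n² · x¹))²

Inside the bracket: n⁴
Raise to the power 2: n⁸

n⁸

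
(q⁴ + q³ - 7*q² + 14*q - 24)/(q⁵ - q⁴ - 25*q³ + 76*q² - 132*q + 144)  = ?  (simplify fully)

(q + 4)/(q² + 2*q - 24)

Factor: q⁴ + q³ - 7*q² + 14*q - 24 = (q - 2)·(q + 4)·(q² - q + 3);  q⁵ - q⁴ - 25*q³ + 76*q² - 132*q + 144 = (q + 6)·(q - 4)·(q² - q + 3)·(q - 2)
Cancel the common factors (q² - q + 3), (q - 2).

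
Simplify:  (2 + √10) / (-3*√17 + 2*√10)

(-3*√170 - 6*√17 - 20 - 4*√10)/113

Multiply numerator and denominator by 2*√10 + 3*√17.
Denominator becomes -113; numerator becomes 4*√10 + 20 + 6*√17 + 3*√170.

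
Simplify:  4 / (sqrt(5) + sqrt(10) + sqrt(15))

(-sqrt(30) + sqrt(10) + 2*sqrt(5))/5

Group as (sqrt(10) + sqrt(15)) + sqrt(5); multiply by (sqrt(10) + sqrt(15)) - sqrt(5), then rationalise the remaining surd.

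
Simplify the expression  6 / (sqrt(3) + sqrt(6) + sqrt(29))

Group as (sqrt(6) + sqrt(29)) + sqrt(3); multiply by (sqrt(6) + sqrt(29)) - sqrt(3), then rationalise the remaining surd.

(-39*sqrt(6) - 48*sqrt(3) + 9*sqrt(58) + 30*sqrt(29))/82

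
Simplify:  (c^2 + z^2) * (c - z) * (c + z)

Telescope via difference of squares: (c+z)(c-z) = c^2 - z^2, then repeat with the next factor.

c^4 - z^4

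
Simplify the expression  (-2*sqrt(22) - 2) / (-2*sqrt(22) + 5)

Multiply numerator and denominator by 5 + 2*sqrt(22).
Denominator becomes -63; numerator becomes -98 - 14*sqrt(22).

(2*sqrt(22) + 14)/9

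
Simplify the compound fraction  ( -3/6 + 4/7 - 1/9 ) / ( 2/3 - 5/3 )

5/126

Numerator: -3/6 + 4/7 - 1/9 = -5/126
Denominator: 2/3 - 5/3 = -1
Divide: (-5/126) · (-1) = 5/126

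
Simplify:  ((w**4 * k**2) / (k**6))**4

w**16/k**16

Inside the bracket: w**4 * (k**-4)
Raise to the power 4: w**16 * (k**-16)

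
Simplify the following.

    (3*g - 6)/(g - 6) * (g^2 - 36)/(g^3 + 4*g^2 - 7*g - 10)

(3*g + 18)/(g^2 + 6*g + 5)

Factor: 3*g - 6 = 3*(g - 2);  g^2 - 36 = (g + 6)*(g - 6);  g^3 + 4*g^2 - 7*g - 10 = (g - 2)*(g + 1)*(g + 5)
Cancel the common factors (g - 6), (g - 2).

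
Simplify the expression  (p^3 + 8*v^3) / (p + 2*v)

p^2 - 2*p*v + 4*v^2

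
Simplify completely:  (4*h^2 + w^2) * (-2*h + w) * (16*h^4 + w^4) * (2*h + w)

Telescope via difference of squares: (w+(2*h))(w-(2*h)) = -4*h^2 + w^2, then repeat with the next factor.

-256*h^8 + w^8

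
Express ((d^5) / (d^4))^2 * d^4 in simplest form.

Inside the bracket: d^1
Raise to the power 2: d^2
Multiply by d^4: add exponents.

d^6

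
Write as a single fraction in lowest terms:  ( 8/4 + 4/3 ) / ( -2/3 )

-5

Numerator: 8/4 + 4/3 = 10/3
Denominator: -2/3 = -2/3
Divide: (10/3) · (-3/2) = -5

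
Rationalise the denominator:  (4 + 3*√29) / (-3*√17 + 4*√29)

Multiply numerator and denominator by 3*√17 + 4*√29.
Denominator becomes 311; numerator becomes 12*√17 + 16*√29 + 9*√493 + 348.

(12*√17 + 16*√29 + 9*√493 + 348)/311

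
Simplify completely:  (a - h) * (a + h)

(a+h)(a-h) = a^2 - h^2.

a^2 - h^2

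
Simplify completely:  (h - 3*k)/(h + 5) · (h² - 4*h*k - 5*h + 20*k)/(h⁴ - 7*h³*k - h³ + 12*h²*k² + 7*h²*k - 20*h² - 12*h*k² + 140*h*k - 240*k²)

Factor: h² - 4*h*k - 5*h + 20*k = (h - 4*k)·(h - 5);  h⁴ - 7*h³*k - h³ + 12*h²*k² + 7*h²*k - 20*h² - 12*h*k² + 140*h*k - 240*k² = (h + 4)·(h - 4*k)·(h - 5)·(h - 3*k)
Cancel the common factors (h - 4*k), (h - 5), (h - 3*k).

1/(h² + 9*h + 20)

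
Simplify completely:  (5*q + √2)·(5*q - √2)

Difference of squares with P = 5*q, Q = √2.

25*q² - 2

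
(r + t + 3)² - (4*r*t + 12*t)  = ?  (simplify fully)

After expansion: r² - 2*r*t + 6*r + t² - 6*t + 9 — a perfect-square trinomial.

(r - t + 3)²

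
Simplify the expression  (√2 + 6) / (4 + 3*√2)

Multiply numerator and denominator by -3*√2 + 4.
Denominator becomes -2; numerator becomes -14*√2 + 18.

-9 + 7*√2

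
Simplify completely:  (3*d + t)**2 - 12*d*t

(3*d - t)**2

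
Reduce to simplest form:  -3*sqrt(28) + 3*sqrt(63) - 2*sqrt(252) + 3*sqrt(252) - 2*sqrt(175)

3*sqrt(28) = 6*sqrt(7); 3*sqrt(63) = 9*sqrt(7); 2*sqrt(252) = 12*sqrt(7); 3*sqrt(252) = 18*sqrt(7); 2*sqrt(175) = 10*sqrt(7)
Combine: (-6 + 9 - 12 + 18 - 10)·sqrt(7) = -sqrt(7)

-sqrt(7)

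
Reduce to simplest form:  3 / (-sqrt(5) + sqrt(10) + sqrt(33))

Group as (sqrt(10) + sqrt(33)) - sqrt(5); multiply by (sqrt(10) + sqrt(33)) + sqrt(5), then rationalise the remaining surd.

(-42*sqrt(10) - 15*sqrt(66) + 57*sqrt(5) + 27*sqrt(33))/62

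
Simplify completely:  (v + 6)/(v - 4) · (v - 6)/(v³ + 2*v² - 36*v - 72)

1/(v² - 2*v - 8)

Factor: v³ + 2*v² - 36*v - 72 = (v + 2)·(v + 6)·(v - 6)
Cancel the common factors (v + 6), (v - 6).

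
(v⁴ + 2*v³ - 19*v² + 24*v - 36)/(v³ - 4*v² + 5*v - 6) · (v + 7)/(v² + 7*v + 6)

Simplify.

Factor: v⁴ + 2*v³ - 19*v² + 24*v - 36 = (v + 6)·(v - 3)·(v² - v + 2);  v³ - 4*v² + 5*v - 6 = (v² - v + 2)·(v - 3);  v² + 7*v + 6 = (v + 6)·(v + 1)
Cancel the common factors (v² - v + 2), (v - 3), (v + 6).

(v + 7)/(v + 1)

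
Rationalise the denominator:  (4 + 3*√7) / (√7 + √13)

Multiply numerator and denominator by -√13 + √7.
Denominator becomes -6; numerator becomes -3*√91 - 4*√13 + 4*√7 + 21.

(-21 - 4*√7 + 4*√13 + 3*√91)/6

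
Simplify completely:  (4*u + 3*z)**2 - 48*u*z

(4*u - 3*z)**2

Expand the square and combine the 48*u*z term.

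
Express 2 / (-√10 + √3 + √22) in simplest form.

Group as (√3 + √22) - √10; multiply by (√3 + √22) + √10, then rationalise the remaining surd.

(-30*√10 - 18*√22 + 58*√3 + 8*√165)/39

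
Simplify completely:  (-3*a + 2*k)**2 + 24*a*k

After expansion: 9*a**2 + 12*a*k + 4*k**2 — a perfect-square trinomial.

(3*a + 2*k)**2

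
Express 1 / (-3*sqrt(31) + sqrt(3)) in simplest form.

(-3*sqrt(31) - sqrt(3))/276

Multiply numerator and denominator by sqrt(3) + 3*sqrt(31).
Denominator becomes -276; numerator becomes sqrt(3) + 3*sqrt(31).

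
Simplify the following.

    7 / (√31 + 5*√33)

(-7*√31 + 35*√33)/794

Multiply numerator and denominator by -√31 + 5*√33.
Denominator becomes 794; numerator becomes -7*√31 + 35*√33.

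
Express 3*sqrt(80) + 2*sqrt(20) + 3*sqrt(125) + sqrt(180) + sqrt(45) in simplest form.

40*sqrt(5)

3*sqrt(80) = 12*sqrt(5); 2*sqrt(20) = 4*sqrt(5); 3*sqrt(125) = 15*sqrt(5); sqrt(180) = 6*sqrt(5); sqrt(45) = 3*sqrt(5)
Combine: (12 + 4 + 15 + 6 + 3)·sqrt(5) = 40*sqrt(5)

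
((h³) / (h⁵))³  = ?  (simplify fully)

Inside the bracket: (h^-2)
Raise to the power 3: (h^-6)

h^(-6)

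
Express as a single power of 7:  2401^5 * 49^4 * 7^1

7^29

2401^5 = 7^20; 49^4 = 7^8; 7^1 = 7^1
Combine exponents: 7^29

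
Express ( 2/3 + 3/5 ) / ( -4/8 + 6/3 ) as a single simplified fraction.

Numerator: 2/3 + 3/5 = 19/15
Denominator: -4/8 + 6/3 = 3/2
Divide: (19/15) · (2/3) = 38/45

38/45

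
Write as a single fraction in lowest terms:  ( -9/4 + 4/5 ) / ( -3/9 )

Numerator: -9/4 + 4/5 = -29/20
Denominator: -3/9 = -1/3
Divide: (-29/20) · (-3) = 87/20

87/20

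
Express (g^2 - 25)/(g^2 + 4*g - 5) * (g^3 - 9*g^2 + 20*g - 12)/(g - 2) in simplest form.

Factor: g^2 - 25 = (g - 5)*(g + 5);  g^2 + 4*g - 5 = (g + 5)*(g - 1);  g^3 - 9*g^2 + 20*g - 12 = (g - 1)*(g - 6)*(g - 2)
Cancel the common factors (g - 2), (g + 5), (g - 1).

g^2 - 11*g + 30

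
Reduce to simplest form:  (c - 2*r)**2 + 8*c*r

(c + 2*r)**2

Expand the square and combine the 8*c*r term.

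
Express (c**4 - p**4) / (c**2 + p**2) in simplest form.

Factor c**4 - p**4 and cancel (c**2 + p**2).

c**2 - p**2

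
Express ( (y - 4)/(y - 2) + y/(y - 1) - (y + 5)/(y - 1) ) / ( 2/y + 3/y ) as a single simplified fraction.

(y^3 - 10*y^2 + 14*y)/(5*y^2 - 15*y + 10)

Numerator: (y - 4)/(y - 2) + y/(y - 1) - (y + 5)/(y - 1) = (y^2 - 10*y + 14)/(y^2 - 3*y + 2)
Denominator: 2/y + 3/y = 5/y
Divide: ((y^2 - 10*y + 14)/(y^2 - 3*y + 2)) · (y/5) = (y^3 - 10*y^2 + 14*y)/(5*y^2 - 15*y + 10)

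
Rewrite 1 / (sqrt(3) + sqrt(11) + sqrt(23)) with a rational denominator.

Group as (sqrt(11) + sqrt(23)) + sqrt(3); multiply by (sqrt(11) + sqrt(23)) - sqrt(3), then rationalise the remaining surd.

(-2*sqrt(759) - 9*sqrt(23) + 15*sqrt(11) + 31*sqrt(3))/51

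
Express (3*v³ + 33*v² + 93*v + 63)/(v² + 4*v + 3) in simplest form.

Factor: 3*v³ + 33*v² + 93*v + 63 = 3·(v + 3)·(v + 7)·(v + 1);  v² + 4*v + 3 = (v + 1)·(v + 3)
Cancel the common factors (v + 1), (v + 3).

3*v + 21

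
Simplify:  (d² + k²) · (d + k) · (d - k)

(d+k)(d-k) = d² - k²; continue pairing.

d⁴ - k⁴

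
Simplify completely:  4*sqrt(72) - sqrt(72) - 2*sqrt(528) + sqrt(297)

-5*sqrt(33) + 18*sqrt(2)

4*sqrt(72) = 24*sqrt(2); sqrt(72) = 6*sqrt(2); 2*sqrt(528) = 8*sqrt(33); sqrt(297) = 3*sqrt(33)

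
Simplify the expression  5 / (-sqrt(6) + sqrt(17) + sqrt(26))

(-185*sqrt(6) - 15*sqrt(26) + 75*sqrt(17) + 20*sqrt(663))/399

Group as (sqrt(17) + sqrt(26)) - sqrt(6); multiply by (sqrt(17) + sqrt(26)) + sqrt(6), then rationalise the remaining surd.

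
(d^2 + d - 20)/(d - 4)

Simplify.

d + 5

Factor: d^2 + d - 20 = (d + 5)*(d - 4)
Cancel the common factor (d - 4).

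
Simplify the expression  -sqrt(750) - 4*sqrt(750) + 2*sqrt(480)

sqrt(750) = 5*sqrt(30); 4*sqrt(750) = 20*sqrt(30); 2*sqrt(480) = 8*sqrt(30)
Combine: (-5 - 20 + 8)·sqrt(30) = -17*sqrt(30)

-17*sqrt(30)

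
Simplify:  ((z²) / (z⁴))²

Inside the bracket: (z^-2)
Raise to the power 2: (z^-4)

z^(-4)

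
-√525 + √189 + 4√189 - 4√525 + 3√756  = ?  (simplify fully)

√525 = 5*√21; √189 = 3*√21; 4√189 = 12*√21; 4√525 = 20*√21; 3√756 = 18*√21
Combine: (-5 + 3 + 12 - 20 + 18)·√21 = 8*√21

8*√21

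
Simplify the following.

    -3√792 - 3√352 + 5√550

3√792 = 18*√22; 3√352 = 12*√22; 5√550 = 25*√22
Combine: (-18 - 12 + 25)·√22 = -5*√22

-5*√22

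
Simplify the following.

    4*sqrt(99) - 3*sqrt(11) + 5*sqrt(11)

14*sqrt(11)

4*sqrt(99) = 12*sqrt(11); 3*sqrt(11) = 3*sqrt(11); 5*sqrt(11) = 5*sqrt(11)
Combine: (12 - 3 + 5)·sqrt(11) = 14*sqrt(11)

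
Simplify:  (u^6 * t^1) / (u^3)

t*u^3

Quotient: u^3 * t^1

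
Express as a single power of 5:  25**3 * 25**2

5**10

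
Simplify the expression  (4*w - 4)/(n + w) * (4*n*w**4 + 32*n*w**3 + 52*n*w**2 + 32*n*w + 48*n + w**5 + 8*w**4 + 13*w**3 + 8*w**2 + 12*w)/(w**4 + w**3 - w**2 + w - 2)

(16*n*w + 96*n + 4*w**2 + 24*w)/(n + w)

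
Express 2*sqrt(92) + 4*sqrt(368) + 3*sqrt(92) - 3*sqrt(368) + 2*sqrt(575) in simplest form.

2*sqrt(92) = 4*sqrt(23); 4*sqrt(368) = 16*sqrt(23); 3*sqrt(92) = 6*sqrt(23); 3*sqrt(368) = 12*sqrt(23); 2*sqrt(575) = 10*sqrt(23)
Combine: (4 + 16 + 6 - 12 + 10)·sqrt(23) = 24*sqrt(23)

24*sqrt(23)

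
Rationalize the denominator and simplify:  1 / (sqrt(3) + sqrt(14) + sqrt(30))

-19*sqrt(14) - 41*sqrt(3) + 12*sqrt(35) + 13*sqrt(30)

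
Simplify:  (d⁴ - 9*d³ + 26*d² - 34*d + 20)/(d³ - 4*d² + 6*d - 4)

Factor: d⁴ - 9*d³ + 26*d² - 34*d + 20 = (d - 2)·(d - 5)·(d² - 2*d + 2);  d³ - 4*d² + 6*d - 4 = (d² - 2*d + 2)·(d - 2)
Cancel the common factors (d² - 2*d + 2), (d - 2).

d - 5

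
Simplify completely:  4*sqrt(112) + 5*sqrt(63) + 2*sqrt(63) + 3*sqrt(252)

55*sqrt(7)

4*sqrt(112) = 16*sqrt(7); 5*sqrt(63) = 15*sqrt(7); 2*sqrt(63) = 6*sqrt(7); 3*sqrt(252) = 18*sqrt(7)
Combine: (16 + 15 + 6 + 18)·sqrt(7) = 55*sqrt(7)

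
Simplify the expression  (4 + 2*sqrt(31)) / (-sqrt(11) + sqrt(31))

(2*sqrt(11) + 2*sqrt(31) + sqrt(341) + 31)/10

Multiply numerator and denominator by sqrt(11) + sqrt(31).
Denominator becomes 20; numerator becomes 4*sqrt(11) + 4*sqrt(31) + 2*sqrt(341) + 62.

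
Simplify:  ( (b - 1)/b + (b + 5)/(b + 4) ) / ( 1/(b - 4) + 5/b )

Numerator: (b - 1)/b + (b + 5)/(b + 4) = (2*b^2 + 8*b - 4)/(b^2 + 4*b)
Denominator: 1/(b - 4) + 5/b = (6*b - 20)/(b^2 - 4*b)
Divide: ((2*b^2 + 8*b - 4)/(b^2 + 4*b)) · ((b^2 - 4*b)/(6*b - 20)) = (b^3 - 18*b + 8)/(3*b^2 + 2*b - 40)

(b^3 - 18*b + 8)/(3*b^2 + 2*b - 40)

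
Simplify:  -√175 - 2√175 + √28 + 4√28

-5*√7

√175 = 5*√7; 2√175 = 10*√7; √28 = 2*√7; 4√28 = 8*√7
Combine: (-5 - 10 + 2 + 8)·√7 = -5*√7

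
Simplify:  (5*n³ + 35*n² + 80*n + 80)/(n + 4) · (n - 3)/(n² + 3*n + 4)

5*n - 15

Factor: 5*n³ + 35*n² + 80*n + 80 = 5·(n + 4)·(n² + 3*n + 4)
Cancel the common factors (n² + 3*n + 4), (n + 4).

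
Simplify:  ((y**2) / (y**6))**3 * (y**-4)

y**(-16)

Inside the bracket: (y**-4)
Raise to the power 3: (y**-12)
Multiply by (y**-4): add exponents.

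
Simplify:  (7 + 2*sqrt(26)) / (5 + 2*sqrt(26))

(4*sqrt(26) + 69)/79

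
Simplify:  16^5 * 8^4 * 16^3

2^44

16^5 = 2^20; 8^4 = 2^12; 16^3 = 2^12
Combine exponents: 2^44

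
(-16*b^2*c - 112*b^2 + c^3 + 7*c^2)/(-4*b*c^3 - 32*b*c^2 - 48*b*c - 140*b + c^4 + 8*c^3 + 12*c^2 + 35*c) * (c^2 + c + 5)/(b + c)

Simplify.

(4*b + c)/(b + c)

Factor: -16*b^2*c - 112*b^2 + c^3 + 7*c^2 = (-4*b + c)*(4*b + c)*(c + 7);  -4*b*c^3 - 32*b*c^2 - 48*b*c - 140*b + c^4 + 8*c^3 + 12*c^2 + 35*c = (c + 7)*(c^2 + c + 5)*(-4*b + c)
Cancel the common factors (c^2 + c + 5), (-4*b + c), (c + 7).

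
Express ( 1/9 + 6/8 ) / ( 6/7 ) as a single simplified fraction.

217/216

Numerator: 1/9 + 6/8 = 31/36
Denominator: 6/7 = 6/7
Divide: (31/36) · (7/6) = 217/216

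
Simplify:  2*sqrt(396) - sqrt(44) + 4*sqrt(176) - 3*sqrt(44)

2*sqrt(396) = 12*sqrt(11); sqrt(44) = 2*sqrt(11); 4*sqrt(176) = 16*sqrt(11); 3*sqrt(44) = 6*sqrt(11)
Combine: (12 - 2 + 16 - 6)·sqrt(11) = 20*sqrt(11)

20*sqrt(11)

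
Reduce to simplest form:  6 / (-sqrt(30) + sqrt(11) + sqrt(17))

Group as (sqrt(11) + sqrt(17)) - sqrt(30); multiply by (sqrt(11) + sqrt(17)) + sqrt(30), then rationalise the remaining surd.

(sqrt(30) + 12*sqrt(17) + 18*sqrt(11) + sqrt(5610))/62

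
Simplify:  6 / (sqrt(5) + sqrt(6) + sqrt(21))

Group as (sqrt(6) + sqrt(21)) + sqrt(5); multiply by (sqrt(6) + sqrt(21)) - sqrt(5), then rationalise the remaining surd.

(-9*sqrt(70) - 15*sqrt(21) + 30*sqrt(6) + 33*sqrt(5))/5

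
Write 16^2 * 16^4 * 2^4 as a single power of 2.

2^28

16^2 = 2^8; 16^4 = 2^16; 2^4 = 2^4
Combine exponents: 2^28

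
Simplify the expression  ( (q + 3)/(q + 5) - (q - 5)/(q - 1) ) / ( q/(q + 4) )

Numerator: (q + 3)/(q + 5) - (q - 5)/(q - 1) = (2*q + 22)/(q^2 + 4*q - 5)
Denominator: q/(q + 4) = q/(q + 4)
Divide: ((2*q + 22)/(q^2 + 4*q - 5)) · ((q + 4)/q) = (2*q^2 + 30*q + 88)/(q^3 + 4*q^2 - 5*q)

(2*q^2 + 30*q + 88)/(q^3 + 4*q^2 - 5*q)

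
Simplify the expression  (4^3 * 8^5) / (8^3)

2^12

4^3 = 2^6; 8^5 = 2^15; 8^3 = 2^9
Combine exponents: 2^12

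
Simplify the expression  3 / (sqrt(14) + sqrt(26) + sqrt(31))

Group as (sqrt(14) + sqrt(31)) + sqrt(26); multiply by (sqrt(14) + sqrt(31)) - sqrt(26), then rationalise the remaining surd.

(-12*sqrt(2821) + 27*sqrt(31) + 57*sqrt(26) + 129*sqrt(14))/1375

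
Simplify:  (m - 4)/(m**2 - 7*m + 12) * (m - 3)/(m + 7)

Factor: m**2 - 7*m + 12 = (m - 3)*(m - 4)
Cancel the common factors (m - 4), (m - 3).

1/(m + 7)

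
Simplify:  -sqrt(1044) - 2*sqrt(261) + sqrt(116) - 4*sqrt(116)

-18*sqrt(29)

sqrt(1044) = 6*sqrt(29); 2*sqrt(261) = 6*sqrt(29); sqrt(116) = 2*sqrt(29); 4*sqrt(116) = 8*sqrt(29)
Combine: (-6 - 6 + 2 - 8)·sqrt(29) = -18*sqrt(29)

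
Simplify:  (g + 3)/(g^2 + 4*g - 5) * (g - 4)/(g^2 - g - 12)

1/(g^2 + 4*g - 5)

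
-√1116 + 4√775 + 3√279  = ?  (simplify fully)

√1116 = 6*√31; 4√775 = 20*√31; 3√279 = 9*√31
Combine: (-6 + 20 + 9)·√31 = 23*√31

23*√31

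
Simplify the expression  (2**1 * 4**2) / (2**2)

2**3

2**1 = 2**1; 4**2 = 2**4; 2**2 = 2**2
Combine exponents: 2**3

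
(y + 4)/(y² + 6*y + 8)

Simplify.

1/(y + 2)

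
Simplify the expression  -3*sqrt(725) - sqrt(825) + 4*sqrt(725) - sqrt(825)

-10*sqrt(33) + 5*sqrt(29)

3*sqrt(725) = 15*sqrt(29); sqrt(825) = 5*sqrt(33); 4*sqrt(725) = 20*sqrt(29); sqrt(825) = 5*sqrt(33)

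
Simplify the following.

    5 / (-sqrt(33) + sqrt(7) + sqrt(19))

(35*sqrt(33) + 105*sqrt(19) + 225*sqrt(7) + 10*sqrt(4389))/483

Group as (sqrt(7) + sqrt(19)) - sqrt(33); multiply by (sqrt(7) + sqrt(19)) + sqrt(33), then rationalise the remaining surd.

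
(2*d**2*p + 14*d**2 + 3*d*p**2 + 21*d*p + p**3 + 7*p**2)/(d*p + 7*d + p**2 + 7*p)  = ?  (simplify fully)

2*d + p

Factor: 2*d**2*p + 14*d**2 + 3*d*p**2 + 21*d*p + p**3 + 7*p**2 = (2*d + p)*(d + p)*(p + 7);  d*p + 7*d + p**2 + 7*p = (d + p)*(p + 7)
Cancel the common factors (p + 7), (d + p).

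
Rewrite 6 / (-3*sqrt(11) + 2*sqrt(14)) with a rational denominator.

Multiply numerator and denominator by 2*sqrt(14) + 3*sqrt(11).
Denominator becomes -43; numerator becomes 12*sqrt(14) + 18*sqrt(11).

(-18*sqrt(11) - 12*sqrt(14))/43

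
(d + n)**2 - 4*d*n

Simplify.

(d - n)**2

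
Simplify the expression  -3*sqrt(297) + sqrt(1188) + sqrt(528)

3*sqrt(297) = 9*sqrt(33); sqrt(1188) = 6*sqrt(33); sqrt(528) = 4*sqrt(33)
Combine: (-9 + 6 + 4)·sqrt(33) = sqrt(33)

sqrt(33)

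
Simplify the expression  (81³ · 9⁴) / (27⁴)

3^8

81³ = 3^12; 9⁴ = 3^8; 27⁴ = 3^12
Combine exponents: 3^8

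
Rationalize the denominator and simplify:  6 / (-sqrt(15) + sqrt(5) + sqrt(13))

(-18*sqrt(15) + 42*sqrt(13) + 138*sqrt(5) + 60*sqrt(39))/251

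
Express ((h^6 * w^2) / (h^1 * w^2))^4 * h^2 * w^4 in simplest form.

Inside the bracket: h^5
Raise to the power 4: h^20
Multiply by h^2 * w^4: add exponents.

h^22*w^4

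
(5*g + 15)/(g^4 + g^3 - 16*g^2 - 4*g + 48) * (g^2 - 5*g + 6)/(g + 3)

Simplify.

Factor: 5*g + 15 = 5*(g + 3);  g^4 + g^3 - 16*g^2 - 4*g + 48 = (g - 3)*(g + 2)*(g - 2)*(g + 4);  g^2 - 5*g + 6 = (g - 3)*(g - 2)
Cancel the common factors (g - 3), (g + 3), (g - 2).

5/(g^2 + 6*g + 8)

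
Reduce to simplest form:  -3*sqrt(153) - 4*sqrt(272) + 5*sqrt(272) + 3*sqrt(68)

sqrt(17)

3*sqrt(153) = 9*sqrt(17); 4*sqrt(272) = 16*sqrt(17); 5*sqrt(272) = 20*sqrt(17); 3*sqrt(68) = 6*sqrt(17)
Combine: (-9 - 16 + 20 + 6)·sqrt(17) = sqrt(17)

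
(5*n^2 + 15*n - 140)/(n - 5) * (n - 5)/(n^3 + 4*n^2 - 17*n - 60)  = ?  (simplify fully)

(5*n + 35)/(n^2 + 8*n + 15)

Factor: 5*n^2 + 15*n - 140 = 5*(n + 7)*(n - 4);  n^3 + 4*n^2 - 17*n - 60 = (n - 4)*(n + 3)*(n + 5)
Cancel the common factors (n - 4), (n - 5).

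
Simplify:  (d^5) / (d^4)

d

Quotient: d^1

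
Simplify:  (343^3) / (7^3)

7^6

343^3 = 7^9; 7^3 = 7^3
Combine exponents: 7^6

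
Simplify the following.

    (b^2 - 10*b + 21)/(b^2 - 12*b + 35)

Factor: b^2 - 10*b + 21 = (b - 7)*(b - 3);  b^2 - 12*b + 35 = (b - 7)*(b - 5)
Cancel the common factor (b - 7).

(b - 3)/(b - 5)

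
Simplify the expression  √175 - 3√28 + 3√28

5*√7

√175 = 5*√7; 3√28 = 6*√7; 3√28 = 6*√7
Combine: (5 - 6 + 6)·√7 = 5*√7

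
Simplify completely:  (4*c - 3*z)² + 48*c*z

After expansion: 16*c² + 24*c*z + 9*z² — a perfect-square trinomial.

(4*c + 3*z)²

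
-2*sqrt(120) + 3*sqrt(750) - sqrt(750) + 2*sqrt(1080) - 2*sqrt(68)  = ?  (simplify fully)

2*sqrt(120) = 4*sqrt(30); 3*sqrt(750) = 15*sqrt(30); sqrt(750) = 5*sqrt(30); 2*sqrt(1080) = 12*sqrt(30); 2*sqrt(68) = 4*sqrt(17)

-4*sqrt(17) + 18*sqrt(30)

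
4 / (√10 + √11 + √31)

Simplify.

(-2*√3410 - 10*√31 + 30*√11 + 32*√10)/85

Group as (√11 + √31) + √10; multiply by (√11 + √31) - √10, then rationalise the remaining surd.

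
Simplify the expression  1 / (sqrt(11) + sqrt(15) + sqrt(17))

(-2*sqrt(2805) + 9*sqrt(17) + 13*sqrt(15) + 21*sqrt(11))/579

Group as (sqrt(15) + sqrt(17)) + sqrt(11); multiply by (sqrt(15) + sqrt(17)) - sqrt(11), then rationalise the remaining surd.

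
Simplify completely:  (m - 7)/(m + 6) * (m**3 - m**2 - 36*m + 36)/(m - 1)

Factor: m**3 - m**2 - 36*m + 36 = (m + 6)*(m - 1)*(m - 6)
Cancel the common factors (m - 1), (m + 6).

m**2 - 13*m + 42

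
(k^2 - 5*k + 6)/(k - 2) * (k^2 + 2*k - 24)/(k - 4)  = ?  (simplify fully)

Factor: k^2 - 5*k + 6 = (k - 2)*(k - 3);  k^2 + 2*k - 24 = (k + 6)*(k - 4)
Cancel the common factors (k - 2), (k - 4).

k^2 + 3*k - 18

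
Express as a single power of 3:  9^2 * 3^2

3^6

9^2 = 3^4; 3^2 = 3^2
Combine exponents: 3^6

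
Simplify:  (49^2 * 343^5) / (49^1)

7^17

49^2 = 7^4; 343^5 = 7^15; 49^1 = 7^2
Combine exponents: 7^17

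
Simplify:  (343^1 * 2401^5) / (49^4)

343^1 = 7^3; 2401^5 = 7^20; 49^4 = 7^8
Combine exponents: 7^15

7^15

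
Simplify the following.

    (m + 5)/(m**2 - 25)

Factor: m**2 - 25 = (m + 5)*(m - 5)
Cancel the common factor (m + 5).

1/(m - 5)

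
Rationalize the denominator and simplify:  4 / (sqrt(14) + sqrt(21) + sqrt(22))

(-112*sqrt(33) + 52*sqrt(22) + 60*sqrt(21) + 116*sqrt(14))/1007

Group as (sqrt(14) + sqrt(22)) + sqrt(21); multiply by (sqrt(14) + sqrt(22)) - sqrt(21), then rationalise the remaining surd.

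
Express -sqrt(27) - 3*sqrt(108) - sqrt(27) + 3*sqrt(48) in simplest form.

sqrt(27) = 3*sqrt(3); 3*sqrt(108) = 18*sqrt(3); sqrt(27) = 3*sqrt(3); 3*sqrt(48) = 12*sqrt(3)
Combine: (-3 - 18 - 3 + 12)·sqrt(3) = -12*sqrt(3)

-12*sqrt(3)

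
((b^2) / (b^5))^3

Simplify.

b^(-9)

Inside the bracket: (b^-3)
Raise to the power 3: (b^-9)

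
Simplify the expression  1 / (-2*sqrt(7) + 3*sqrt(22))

(2*sqrt(7) + 3*sqrt(22))/170

Multiply numerator and denominator by 2*sqrt(7) + 3*sqrt(22).
Denominator becomes 170; numerator becomes 2*sqrt(7) + 3*sqrt(22).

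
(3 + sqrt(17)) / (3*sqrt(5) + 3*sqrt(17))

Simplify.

(-sqrt(85) - 3*sqrt(5) + 3*sqrt(17) + 17)/36

Multiply numerator and denominator by -3*sqrt(5) + 3*sqrt(17).
Denominator becomes 108; numerator becomes -3*sqrt(85) - 9*sqrt(5) + 9*sqrt(17) + 51.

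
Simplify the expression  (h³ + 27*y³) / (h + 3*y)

h² - 3*h*y + 9*y²

Factor as (a+b)(a^2-ab+b^2) with a=h, b=(3*y).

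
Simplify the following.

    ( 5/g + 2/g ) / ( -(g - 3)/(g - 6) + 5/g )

(-7*g + 42)/(g^2 - 8*g + 30)

Numerator: 5/g + 2/g = 7/g
Denominator: -(g - 3)/(g - 6) + 5/g = (-g^2 + 8*g - 30)/(g^2 - 6*g)
Divide: (7/g) · ((g^2 - 6*g)/(-g^2 + 8*g - 30)) = (-7*g + 42)/(g^2 - 8*g + 30)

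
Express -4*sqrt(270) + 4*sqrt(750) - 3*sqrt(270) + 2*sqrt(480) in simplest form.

7*sqrt(30)

4*sqrt(270) = 12*sqrt(30); 4*sqrt(750) = 20*sqrt(30); 3*sqrt(270) = 9*sqrt(30); 2*sqrt(480) = 8*sqrt(30)
Combine: (-12 + 20 - 9 + 8)·sqrt(30) = 7*sqrt(30)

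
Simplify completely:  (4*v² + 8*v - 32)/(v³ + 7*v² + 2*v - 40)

4/(v + 5)

Factor: 4*v² + 8*v - 32 = 4·(v + 4)·(v - 2);  v³ + 7*v² + 2*v - 40 = (v - 2)·(v + 5)·(v + 4)
Cancel the common factors (v - 2), (v + 4).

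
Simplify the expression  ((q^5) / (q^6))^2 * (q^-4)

q^(-6)

Inside the bracket: (q^-1)
Raise to the power 2: (q^-2)
Multiply by (q^-4): add exponents.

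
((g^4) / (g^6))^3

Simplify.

Inside the bracket: (g^-2)
Raise to the power 3: (g^-6)

g^(-6)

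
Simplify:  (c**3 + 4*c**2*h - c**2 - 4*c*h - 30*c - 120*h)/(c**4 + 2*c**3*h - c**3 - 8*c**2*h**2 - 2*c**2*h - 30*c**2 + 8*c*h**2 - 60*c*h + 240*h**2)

1/(c - 2*h)

Factor: c**3 + 4*c**2*h - c**2 - 4*c*h - 30*c - 120*h = (c + 4*h)*(c + 5)*(c - 6);  c**4 + 2*c**3*h - c**3 - 8*c**2*h**2 - 2*c**2*h - 30*c**2 + 8*c*h**2 - 60*c*h + 240*h**2 = (c - 2*h)*(c + 4*h)*(c - 6)*(c + 5)
Cancel the common factors (c + 5), (c + 4*h), (c - 6).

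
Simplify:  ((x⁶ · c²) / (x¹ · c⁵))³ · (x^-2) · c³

x^13/c⁶

Inside the bracket: x⁵ · (c^-3)
Raise to the power 3: x^15 · (c^-9)
Multiply by (x^-2) · c³: add exponents.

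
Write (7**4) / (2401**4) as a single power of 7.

7**4 = 7**4; 2401**4 = 7**16
Combine exponents: 7**(-12)

7**(-12)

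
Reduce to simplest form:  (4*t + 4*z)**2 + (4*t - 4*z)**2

32*t**2 + 32*z**2

Binomially expand both and collect terms in (4*t), (4*z).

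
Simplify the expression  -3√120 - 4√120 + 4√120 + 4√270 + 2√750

16*√30

3√120 = 6*√30; 4√120 = 8*√30; 4√120 = 8*√30; 4√270 = 12*√30; 2√750 = 10*√30
Combine: (-6 - 8 + 8 + 12 + 10)·√30 = 16*√30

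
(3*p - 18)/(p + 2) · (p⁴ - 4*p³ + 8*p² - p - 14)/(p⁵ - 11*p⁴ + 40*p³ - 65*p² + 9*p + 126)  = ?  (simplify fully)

Factor: 3*p - 18 = 3·(p - 6);  p⁴ - 4*p³ + 8*p² - p - 14 = (p² - 3*p + 7)·(p - 2)·(p + 1);  p⁵ - 11*p⁴ + 40*p³ - 65*p² + 9*p + 126 = (p² - 3*p + 7)·(p - 6)·(p + 1)·(p - 3)
Cancel the common factors (p² - 3*p + 7), (p + 1), (p - 6).

(3*p - 6)/(p² - p - 6)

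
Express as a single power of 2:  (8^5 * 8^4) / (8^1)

2^24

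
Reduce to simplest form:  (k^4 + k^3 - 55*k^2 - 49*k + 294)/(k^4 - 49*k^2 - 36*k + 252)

Factor: k^4 + k^3 - 55*k^2 - 49*k + 294 = (k - 7)*(k + 7)*(k - 2)*(k + 3);  k^4 - 49*k^2 - 36*k + 252 = (k - 7)*(k + 3)*(k - 2)*(k + 6)
Cancel the common factors (k + 3), (k - 7), (k - 2).

(k + 7)/(k + 6)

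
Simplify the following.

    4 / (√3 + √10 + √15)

Group as (√10 + √15) + √3; multiply by (√10 + √15) - √3, then rationalise the remaining surd.

(-30*√2 - 2*√15 + 8*√10 + 22*√3)/29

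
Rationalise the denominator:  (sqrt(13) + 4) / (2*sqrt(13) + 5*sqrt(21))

(-8*sqrt(13) - 26 + 5*sqrt(273) + 20*sqrt(21))/473

Multiply numerator and denominator by -5*sqrt(21) + 2*sqrt(13).
Denominator becomes -473; numerator becomes -20*sqrt(21) - 5*sqrt(273) + 26 + 8*sqrt(13).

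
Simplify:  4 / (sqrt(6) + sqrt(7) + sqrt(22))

(-16*sqrt(231) - 36*sqrt(22) + 84*sqrt(7) + 92*sqrt(6))/87

Group as (sqrt(7) + sqrt(22)) + sqrt(6); multiply by (sqrt(7) + sqrt(22)) - sqrt(6), then rationalise the remaining surd.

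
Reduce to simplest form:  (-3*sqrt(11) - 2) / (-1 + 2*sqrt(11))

(-68 - 7*sqrt(11))/43

Multiply numerator and denominator by -2*sqrt(11) - 1.
Denominator becomes -43; numerator becomes 7*sqrt(11) + 68.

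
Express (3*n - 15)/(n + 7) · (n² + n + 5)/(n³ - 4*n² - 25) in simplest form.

3/(n + 7)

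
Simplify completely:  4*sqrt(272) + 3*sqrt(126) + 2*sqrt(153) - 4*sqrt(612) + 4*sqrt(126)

-2*sqrt(17) + 21*sqrt(14)

4*sqrt(272) = 16*sqrt(17); 3*sqrt(126) = 9*sqrt(14); 2*sqrt(153) = 6*sqrt(17); 4*sqrt(612) = 24*sqrt(17); 4*sqrt(126) = 12*sqrt(14)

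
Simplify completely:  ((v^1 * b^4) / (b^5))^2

v^2/b^2

Inside the bracket: v^1 * (b^-1)
Raise to the power 2: v^2 * (b^-2)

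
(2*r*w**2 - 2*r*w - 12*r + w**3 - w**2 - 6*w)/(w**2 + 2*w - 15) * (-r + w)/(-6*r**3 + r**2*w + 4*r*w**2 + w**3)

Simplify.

Factor: 2*r*w**2 - 2*r*w - 12*r + w**3 - w**2 - 6*w = (w + 2)*(2*r + w)*(w - 3);  w**2 + 2*w - 15 = (w - 3)*(w + 5);  -6*r**3 + r**2*w + 4*r*w**2 + w**3 = (3*r + w)*(2*r + w)*(-r + w)
Cancel the common factors (-r + w), (w - 3), (2*r + w).

(w + 2)/(3*r*w + 15*r + w**2 + 5*w)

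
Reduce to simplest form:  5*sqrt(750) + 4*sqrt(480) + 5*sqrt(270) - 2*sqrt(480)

5*sqrt(750) = 25*sqrt(30); 4*sqrt(480) = 16*sqrt(30); 5*sqrt(270) = 15*sqrt(30); 2*sqrt(480) = 8*sqrt(30)
Combine: (25 + 16 + 15 - 8)·sqrt(30) = 48*sqrt(30)

48*sqrt(30)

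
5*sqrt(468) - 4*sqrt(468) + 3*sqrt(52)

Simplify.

5*sqrt(468) = 30*sqrt(13); 4*sqrt(468) = 24*sqrt(13); 3*sqrt(52) = 6*sqrt(13)
Combine: (30 - 24 + 6)·sqrt(13) = 12*sqrt(13)

12*sqrt(13)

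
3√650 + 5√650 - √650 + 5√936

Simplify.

65*√26

3√650 = 15*√26; 5√650 = 25*√26; √650 = 5*√26; 5√936 = 30*√26
Combine: (15 + 25 - 5 + 30)·√26 = 65*√26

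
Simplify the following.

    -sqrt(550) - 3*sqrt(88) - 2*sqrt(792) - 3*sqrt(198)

sqrt(550) = 5*sqrt(22); 3*sqrt(88) = 6*sqrt(22); 2*sqrt(792) = 12*sqrt(22); 3*sqrt(198) = 9*sqrt(22)
Combine: (-5 - 6 - 12 - 9)·sqrt(22) = -32*sqrt(22)

-32*sqrt(22)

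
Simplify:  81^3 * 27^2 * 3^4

81^3 = 3^12; 27^2 = 3^6; 3^4 = 3^4
Combine exponents: 3^22

3^22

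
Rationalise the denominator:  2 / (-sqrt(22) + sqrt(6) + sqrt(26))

Group as (sqrt(6) + sqrt(26)) - sqrt(22); multiply by (sqrt(6) + sqrt(26)) + sqrt(22), then rationalise the remaining surd.

(-5*sqrt(22) + sqrt(26) + 21*sqrt(6) + 2*sqrt(858))/131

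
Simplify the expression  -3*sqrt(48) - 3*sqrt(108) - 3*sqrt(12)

-36*sqrt(3)

3*sqrt(48) = 12*sqrt(3); 3*sqrt(108) = 18*sqrt(3); 3*sqrt(12) = 6*sqrt(3)
Combine: (-12 - 18 - 6)·sqrt(3) = -36*sqrt(3)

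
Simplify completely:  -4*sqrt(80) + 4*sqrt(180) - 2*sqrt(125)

4*sqrt(80) = 16*sqrt(5); 4*sqrt(180) = 24*sqrt(5); 2*sqrt(125) = 10*sqrt(5)
Combine: (-16 + 24 - 10)·sqrt(5) = -2*sqrt(5)

-2*sqrt(5)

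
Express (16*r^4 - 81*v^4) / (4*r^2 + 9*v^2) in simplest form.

4*r^2 - 9*v^2

Difference of fourth powers: factor out (4*r^2 + 9*v^2).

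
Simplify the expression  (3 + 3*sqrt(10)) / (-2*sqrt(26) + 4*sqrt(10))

(3*sqrt(26) + 6*sqrt(10) + 6*sqrt(65) + 60)/28

Multiply numerator and denominator by 2*sqrt(26) + 4*sqrt(10).
Denominator becomes 56; numerator becomes 6*sqrt(26) + 12*sqrt(10) + 12*sqrt(65) + 120.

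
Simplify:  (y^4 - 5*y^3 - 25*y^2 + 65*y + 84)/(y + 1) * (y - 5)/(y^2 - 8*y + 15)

y^2 - 3*y - 28

Factor: y^4 - 5*y^3 - 25*y^2 + 65*y + 84 = (y - 3)*(y + 4)*(y - 7)*(y + 1);  y^2 - 8*y + 15 = (y - 3)*(y - 5)
Cancel the common factors (y - 5), (y + 1), (y - 3).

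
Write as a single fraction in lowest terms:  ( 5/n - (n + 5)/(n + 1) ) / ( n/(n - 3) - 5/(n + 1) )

(-n³ + 3*n² + 5*n - 15)/(n³ - 4*n² + 15*n)

Numerator: 5/n - (n + 5)/(n + 1) = (-n² + 5)/(n² + n)
Denominator: n/(n - 3) - 5/(n + 1) = (n² - 4*n + 15)/(n² - 2*n - 3)
Divide: ((-n² + 5)/(n² + n)) · ((n² - 2*n - 3)/(n² - 4*n + 15)) = (-n³ + 3*n² + 5*n - 15)/(n³ - 4*n² + 15*n)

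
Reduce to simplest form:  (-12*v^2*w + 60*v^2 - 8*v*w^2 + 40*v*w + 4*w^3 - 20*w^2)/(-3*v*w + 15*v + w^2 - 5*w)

Factor: -12*v^2*w + 60*v^2 - 8*v*w^2 + 40*v*w + 4*w^3 - 20*w^2 = 4*(w - 5)*(-3*v + w)*(v + w);  -3*v*w + 15*v + w^2 - 5*w = (-3*v + w)*(w - 5)
Cancel the common factors (w - 5), (-3*v + w).

4*v + 4*w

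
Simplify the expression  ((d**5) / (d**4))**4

d**4

Inside the bracket: d**1
Raise to the power 4: d**4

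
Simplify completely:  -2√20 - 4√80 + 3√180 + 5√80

18*√5

2√20 = 4*√5; 4√80 = 16*√5; 3√180 = 18*√5; 5√80 = 20*√5
Combine: (-4 - 16 + 18 + 20)·√5 = 18*√5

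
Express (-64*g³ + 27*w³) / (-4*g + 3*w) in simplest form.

16*g² + 12*g*w + 9*w²

(3*w)^3 - (4*g)^3 = (-4*g + 3*w)(16*g² + 12*g*w + 9*w²).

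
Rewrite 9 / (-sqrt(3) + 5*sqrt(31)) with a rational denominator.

(9*sqrt(3) + 45*sqrt(31))/772

Multiply numerator and denominator by sqrt(3) + 5*sqrt(31).
Denominator becomes 772; numerator becomes 9*sqrt(3) + 45*sqrt(31).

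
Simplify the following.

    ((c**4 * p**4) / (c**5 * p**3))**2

p**2/c**2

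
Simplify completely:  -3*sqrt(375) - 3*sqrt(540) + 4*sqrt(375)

-13*sqrt(15)

3*sqrt(375) = 15*sqrt(15); 3*sqrt(540) = 18*sqrt(15); 4*sqrt(375) = 20*sqrt(15)
Combine: (-15 - 18 + 20)·sqrt(15) = -13*sqrt(15)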